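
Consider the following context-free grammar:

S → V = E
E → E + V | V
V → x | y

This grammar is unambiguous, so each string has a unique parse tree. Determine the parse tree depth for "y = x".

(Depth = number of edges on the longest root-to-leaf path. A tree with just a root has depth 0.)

3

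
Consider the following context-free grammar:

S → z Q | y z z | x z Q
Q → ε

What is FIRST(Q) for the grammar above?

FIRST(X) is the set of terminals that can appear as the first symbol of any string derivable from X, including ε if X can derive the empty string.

We compute FIRST(Q) using the standard algorithm.
FIRST(Q) = {ε}
FIRST(S) = {x, y, z}
Therefore, FIRST(Q) = {ε}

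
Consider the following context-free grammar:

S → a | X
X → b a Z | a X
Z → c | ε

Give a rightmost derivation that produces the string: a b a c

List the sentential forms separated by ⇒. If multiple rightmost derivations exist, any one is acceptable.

S ⇒ X ⇒ a X ⇒ a b a Z ⇒ a b a c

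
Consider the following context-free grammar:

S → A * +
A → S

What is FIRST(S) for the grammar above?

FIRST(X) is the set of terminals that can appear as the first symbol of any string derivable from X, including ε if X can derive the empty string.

We compute FIRST(S) using the standard algorithm.
FIRST(A) = {}
FIRST(S) = {}
Therefore, FIRST(S) = {}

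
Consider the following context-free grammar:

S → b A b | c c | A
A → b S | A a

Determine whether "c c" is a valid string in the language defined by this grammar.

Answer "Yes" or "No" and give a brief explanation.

Yes - a valid derivation exists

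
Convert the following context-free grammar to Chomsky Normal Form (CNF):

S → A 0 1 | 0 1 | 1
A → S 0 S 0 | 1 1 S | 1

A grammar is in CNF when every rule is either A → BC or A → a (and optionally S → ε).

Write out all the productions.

T0 → 0; T1 → 1; S → 1; A → 1; S → A X0; X0 → T0 T1; S → T0 T1; A → S X1; X1 → T0 X2; X2 → S T0; A → T1 X3; X3 → T1 S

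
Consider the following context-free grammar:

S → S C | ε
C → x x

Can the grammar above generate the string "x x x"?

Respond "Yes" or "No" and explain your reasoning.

No - no valid derivation exists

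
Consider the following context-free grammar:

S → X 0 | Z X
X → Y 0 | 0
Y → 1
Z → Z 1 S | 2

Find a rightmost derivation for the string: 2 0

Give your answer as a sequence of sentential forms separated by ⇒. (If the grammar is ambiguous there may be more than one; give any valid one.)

S ⇒ Z X ⇒ Z 0 ⇒ 2 0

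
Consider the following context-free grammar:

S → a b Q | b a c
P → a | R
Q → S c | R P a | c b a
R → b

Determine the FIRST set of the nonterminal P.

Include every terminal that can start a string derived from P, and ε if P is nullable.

We compute FIRST(P) using the standard algorithm.
FIRST(P) = {a, b}
FIRST(Q) = {a, b, c}
FIRST(R) = {b}
FIRST(S) = {a, b}
Therefore, FIRST(P) = {a, b}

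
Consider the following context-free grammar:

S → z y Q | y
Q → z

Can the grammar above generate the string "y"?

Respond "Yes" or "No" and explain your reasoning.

Yes - a valid derivation exists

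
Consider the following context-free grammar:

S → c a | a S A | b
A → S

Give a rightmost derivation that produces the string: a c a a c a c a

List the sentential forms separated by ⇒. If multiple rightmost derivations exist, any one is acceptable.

S ⇒ a S A ⇒ a S S ⇒ a S a S A ⇒ a S a S S ⇒ a S a S c a ⇒ a S a c a c a ⇒ a c a a c a c a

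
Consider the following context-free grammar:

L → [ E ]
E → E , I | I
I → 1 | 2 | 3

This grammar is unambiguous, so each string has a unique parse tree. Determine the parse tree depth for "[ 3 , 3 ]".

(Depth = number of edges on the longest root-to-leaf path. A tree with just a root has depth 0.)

4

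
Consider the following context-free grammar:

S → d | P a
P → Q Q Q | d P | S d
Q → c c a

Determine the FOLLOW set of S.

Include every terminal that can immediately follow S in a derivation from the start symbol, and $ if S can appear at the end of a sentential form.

We compute FOLLOW(S) using the standard algorithm.
FOLLOW(S) starts with {$}.
FIRST(P) = {c, d}
FIRST(Q) = {c}
FIRST(S) = {c, d}
FOLLOW(P) = {a}
FOLLOW(Q) = {a, c}
FOLLOW(S) = {$, d}
Therefore, FOLLOW(S) = {$, d}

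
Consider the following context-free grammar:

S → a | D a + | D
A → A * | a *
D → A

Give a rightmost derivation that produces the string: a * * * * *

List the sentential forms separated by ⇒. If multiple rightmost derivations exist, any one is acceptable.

S ⇒ D ⇒ A ⇒ A * ⇒ A * * ⇒ A * * * ⇒ A * * * * ⇒ a * * * * *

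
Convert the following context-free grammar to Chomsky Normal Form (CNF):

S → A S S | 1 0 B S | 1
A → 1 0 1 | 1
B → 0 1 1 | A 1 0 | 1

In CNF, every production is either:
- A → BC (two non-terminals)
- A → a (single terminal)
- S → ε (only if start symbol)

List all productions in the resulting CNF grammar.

T1 → 1; T0 → 0; S → 1; A → 1; B → 1; S → A X0; X0 → S S; S → T1 X1; X1 → T0 X2; X2 → B S; A → T1 X3; X3 → T0 T1; B → T0 X4; X4 → T1 T1; B → A X5; X5 → T1 T0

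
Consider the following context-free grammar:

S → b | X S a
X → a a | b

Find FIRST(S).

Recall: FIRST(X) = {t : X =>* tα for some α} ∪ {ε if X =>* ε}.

We compute FIRST(S) using the standard algorithm.
FIRST(S) = {a, b}
FIRST(X) = {a, b}
Therefore, FIRST(S) = {a, b}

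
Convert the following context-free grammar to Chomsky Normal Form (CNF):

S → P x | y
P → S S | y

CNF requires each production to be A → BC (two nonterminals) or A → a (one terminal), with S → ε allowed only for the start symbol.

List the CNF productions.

TX → x; S → y; P → y; S → P TX; P → S S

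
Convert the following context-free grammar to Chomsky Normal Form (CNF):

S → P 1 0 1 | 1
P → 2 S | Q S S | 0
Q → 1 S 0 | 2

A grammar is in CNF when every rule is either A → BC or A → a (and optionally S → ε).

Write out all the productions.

T1 → 1; T0 → 0; S → 1; T2 → 2; P → 0; Q → 2; S → P X0; X0 → T1 X1; X1 → T0 T1; P → T2 S; P → Q X2; X2 → S S; Q → T1 X3; X3 → S T0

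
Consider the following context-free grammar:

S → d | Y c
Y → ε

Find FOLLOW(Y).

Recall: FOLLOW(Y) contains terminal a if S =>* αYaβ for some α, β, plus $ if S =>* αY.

We compute FOLLOW(Y) using the standard algorithm.
FOLLOW(S) starts with {$}.
FIRST(S) = {c, d}
FIRST(Y) = {ε}
FOLLOW(S) = {$}
FOLLOW(Y) = {c}
Therefore, FOLLOW(Y) = {c}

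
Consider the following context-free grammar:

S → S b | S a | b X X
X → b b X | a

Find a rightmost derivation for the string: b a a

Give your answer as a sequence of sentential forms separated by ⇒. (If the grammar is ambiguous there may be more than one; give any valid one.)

S ⇒ b X X ⇒ b X a ⇒ b a a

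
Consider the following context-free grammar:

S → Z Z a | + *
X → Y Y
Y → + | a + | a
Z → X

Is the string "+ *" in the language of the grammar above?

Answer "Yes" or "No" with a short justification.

Yes - a valid derivation exists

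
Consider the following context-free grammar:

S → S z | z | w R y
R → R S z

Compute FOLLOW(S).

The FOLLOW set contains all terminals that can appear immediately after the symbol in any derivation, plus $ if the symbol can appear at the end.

We compute FOLLOW(S) using the standard algorithm.
FOLLOW(S) starts with {$}.
FIRST(R) = {}
FIRST(S) = {w, z}
FOLLOW(R) = {w, y, z}
FOLLOW(S) = {$, z}
Therefore, FOLLOW(S) = {$, z}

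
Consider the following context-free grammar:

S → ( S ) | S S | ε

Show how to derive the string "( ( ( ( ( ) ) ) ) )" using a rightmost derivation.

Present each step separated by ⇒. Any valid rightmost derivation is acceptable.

S ⇒ ( S ) ⇒ ( ( S ) ) ⇒ ( ( ( S ) ) ) ⇒ ( ( ( ( S ) ) ) ) ⇒ ( ( ( ( ( S ) ) ) ) ) ⇒ ( ( ( ( ( ) ) ) ) )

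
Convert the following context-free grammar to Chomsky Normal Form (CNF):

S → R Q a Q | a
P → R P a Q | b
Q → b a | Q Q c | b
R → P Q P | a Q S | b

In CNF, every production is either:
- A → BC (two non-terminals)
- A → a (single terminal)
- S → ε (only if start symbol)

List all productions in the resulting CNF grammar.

TA → a; S → a; P → b; TB → b; TC → c; Q → b; R → b; S → R X0; X0 → Q X1; X1 → TA Q; P → R X2; X2 → P X3; X3 → TA Q; Q → TB TA; Q → Q X4; X4 → Q TC; R → P X5; X5 → Q P; R → TA X6; X6 → Q S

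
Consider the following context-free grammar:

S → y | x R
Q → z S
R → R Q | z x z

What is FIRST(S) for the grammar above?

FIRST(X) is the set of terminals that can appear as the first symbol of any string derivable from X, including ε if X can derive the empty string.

We compute FIRST(S) using the standard algorithm.
FIRST(Q) = {z}
FIRST(R) = {z}
FIRST(S) = {x, y}
Therefore, FIRST(S) = {x, y}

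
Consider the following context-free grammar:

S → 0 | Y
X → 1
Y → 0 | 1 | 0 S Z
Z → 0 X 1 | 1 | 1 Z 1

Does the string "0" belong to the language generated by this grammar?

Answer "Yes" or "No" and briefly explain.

Yes - a valid derivation exists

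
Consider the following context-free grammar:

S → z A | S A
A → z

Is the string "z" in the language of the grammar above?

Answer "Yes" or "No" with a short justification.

No - no valid derivation exists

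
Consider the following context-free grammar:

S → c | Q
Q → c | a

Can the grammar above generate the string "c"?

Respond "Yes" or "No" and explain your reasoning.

Yes - a valid derivation exists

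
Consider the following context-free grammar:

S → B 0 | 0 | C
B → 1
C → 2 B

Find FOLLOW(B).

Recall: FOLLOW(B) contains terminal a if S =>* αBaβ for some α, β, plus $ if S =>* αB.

We compute FOLLOW(B) using the standard algorithm.
FOLLOW(S) starts with {$}.
FIRST(B) = {1}
FIRST(C) = {2}
FIRST(S) = {0, 1, 2}
FOLLOW(B) = {$, 0}
FOLLOW(C) = {$}
FOLLOW(S) = {$}
Therefore, FOLLOW(B) = {$, 0}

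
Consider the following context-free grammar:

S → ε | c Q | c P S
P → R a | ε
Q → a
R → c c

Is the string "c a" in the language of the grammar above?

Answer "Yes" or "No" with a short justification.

Yes - a valid derivation exists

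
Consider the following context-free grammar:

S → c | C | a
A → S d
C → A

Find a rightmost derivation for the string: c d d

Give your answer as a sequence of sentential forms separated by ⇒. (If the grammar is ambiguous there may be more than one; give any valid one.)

S ⇒ C ⇒ A ⇒ S d ⇒ C d ⇒ A d ⇒ S d d ⇒ c d d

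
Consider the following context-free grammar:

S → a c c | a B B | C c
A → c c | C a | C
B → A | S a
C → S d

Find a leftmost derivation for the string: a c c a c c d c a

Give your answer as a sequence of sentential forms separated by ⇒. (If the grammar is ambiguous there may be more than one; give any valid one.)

S ⇒ a B B ⇒ a A B ⇒ a c c B ⇒ a c c S a ⇒ a c c C c a ⇒ a c c S d c a ⇒ a c c a c c d c a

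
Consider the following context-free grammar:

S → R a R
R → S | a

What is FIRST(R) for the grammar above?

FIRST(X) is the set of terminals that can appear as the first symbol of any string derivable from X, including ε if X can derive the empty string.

We compute FIRST(R) using the standard algorithm.
FIRST(R) = {a}
FIRST(S) = {a}
Therefore, FIRST(R) = {a}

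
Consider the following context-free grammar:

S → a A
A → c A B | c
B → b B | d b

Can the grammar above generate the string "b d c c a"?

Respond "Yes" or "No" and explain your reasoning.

No - no valid derivation exists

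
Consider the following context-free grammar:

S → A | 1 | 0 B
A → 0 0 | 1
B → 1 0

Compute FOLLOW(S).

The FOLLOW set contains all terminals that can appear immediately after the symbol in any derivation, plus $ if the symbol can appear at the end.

We compute FOLLOW(S) using the standard algorithm.
FOLLOW(S) starts with {$}.
FIRST(A) = {0, 1}
FIRST(B) = {1}
FIRST(S) = {0, 1}
FOLLOW(A) = {$}
FOLLOW(B) = {$}
FOLLOW(S) = {$}
Therefore, FOLLOW(S) = {$}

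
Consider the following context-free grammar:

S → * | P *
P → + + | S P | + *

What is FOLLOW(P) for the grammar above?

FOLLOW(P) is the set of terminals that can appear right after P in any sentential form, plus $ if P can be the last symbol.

We compute FOLLOW(P) using the standard algorithm.
FOLLOW(S) starts with {$}.
FIRST(P) = {*, +}
FIRST(S) = {*, +}
FOLLOW(P) = {*}
FOLLOW(S) = {$, *, +}
Therefore, FOLLOW(P) = {*}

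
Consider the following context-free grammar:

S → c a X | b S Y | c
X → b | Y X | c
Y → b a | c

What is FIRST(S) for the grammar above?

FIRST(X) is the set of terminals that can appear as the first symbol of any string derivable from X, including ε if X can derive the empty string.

We compute FIRST(S) using the standard algorithm.
FIRST(S) = {b, c}
FIRST(X) = {b, c}
FIRST(Y) = {b, c}
Therefore, FIRST(S) = {b, c}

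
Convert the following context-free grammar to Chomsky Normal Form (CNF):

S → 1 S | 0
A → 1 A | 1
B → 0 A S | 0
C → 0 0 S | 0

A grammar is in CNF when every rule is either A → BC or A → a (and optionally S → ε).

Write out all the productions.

T1 → 1; S → 0; A → 1; T0 → 0; B → 0; C → 0; S → T1 S; A → T1 A; B → T0 X0; X0 → A S; C → T0 X1; X1 → T0 S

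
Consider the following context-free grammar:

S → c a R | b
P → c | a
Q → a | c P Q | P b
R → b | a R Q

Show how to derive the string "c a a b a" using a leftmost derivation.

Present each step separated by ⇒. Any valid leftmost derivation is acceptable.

S ⇒ c a R ⇒ c a a R Q ⇒ c a a b Q ⇒ c a a b a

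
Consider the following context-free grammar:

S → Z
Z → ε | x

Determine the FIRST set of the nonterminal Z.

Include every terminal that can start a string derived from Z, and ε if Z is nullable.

We compute FIRST(Z) using the standard algorithm.
FIRST(S) = {x, ε}
FIRST(Z) = {x, ε}
Therefore, FIRST(Z) = {x, ε}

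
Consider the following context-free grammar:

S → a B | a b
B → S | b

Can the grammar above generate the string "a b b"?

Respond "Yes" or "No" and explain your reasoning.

No - no valid derivation exists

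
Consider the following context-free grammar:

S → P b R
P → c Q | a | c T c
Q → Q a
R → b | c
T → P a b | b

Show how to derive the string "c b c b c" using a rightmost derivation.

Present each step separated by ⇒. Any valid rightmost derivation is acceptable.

S ⇒ P b R ⇒ P b c ⇒ c T c b c ⇒ c b c b c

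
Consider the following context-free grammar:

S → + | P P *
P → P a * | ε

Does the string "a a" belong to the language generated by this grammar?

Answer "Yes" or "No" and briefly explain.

No - no valid derivation exists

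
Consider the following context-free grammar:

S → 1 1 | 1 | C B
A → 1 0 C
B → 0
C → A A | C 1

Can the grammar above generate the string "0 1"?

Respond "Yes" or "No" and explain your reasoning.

No - no valid derivation exists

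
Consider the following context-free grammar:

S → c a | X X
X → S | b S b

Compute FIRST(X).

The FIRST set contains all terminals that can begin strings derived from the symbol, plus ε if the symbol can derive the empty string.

We compute FIRST(X) using the standard algorithm.
FIRST(S) = {b, c}
FIRST(X) = {b, c}
Therefore, FIRST(X) = {b, c}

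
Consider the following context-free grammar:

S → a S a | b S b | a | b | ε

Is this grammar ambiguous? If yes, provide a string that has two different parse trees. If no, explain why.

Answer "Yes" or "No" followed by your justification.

No - the grammar is unambiguous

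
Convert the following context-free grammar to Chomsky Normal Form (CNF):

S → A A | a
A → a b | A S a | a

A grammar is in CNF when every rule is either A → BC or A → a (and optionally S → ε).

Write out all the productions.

S → a; TA → a; TB → b; A → a; S → A A; A → TA TB; A → A X0; X0 → S TA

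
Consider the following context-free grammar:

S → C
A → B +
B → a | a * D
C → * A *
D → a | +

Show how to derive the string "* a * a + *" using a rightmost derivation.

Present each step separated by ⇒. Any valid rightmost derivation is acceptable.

S ⇒ C ⇒ * A * ⇒ * B + * ⇒ * a * D + * ⇒ * a * a + *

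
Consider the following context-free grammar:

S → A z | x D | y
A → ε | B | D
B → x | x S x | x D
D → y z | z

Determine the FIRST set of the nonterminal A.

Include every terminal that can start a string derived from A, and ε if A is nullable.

We compute FIRST(A) using the standard algorithm.
FIRST(A) = {x, y, z, ε}
FIRST(B) = {x}
FIRST(D) = {y, z}
FIRST(S) = {x, y, z}
Therefore, FIRST(A) = {x, y, z, ε}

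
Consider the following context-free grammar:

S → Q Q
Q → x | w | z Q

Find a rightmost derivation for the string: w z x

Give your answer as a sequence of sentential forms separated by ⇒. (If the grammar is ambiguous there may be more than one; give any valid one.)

S ⇒ Q Q ⇒ Q z Q ⇒ Q z x ⇒ w z x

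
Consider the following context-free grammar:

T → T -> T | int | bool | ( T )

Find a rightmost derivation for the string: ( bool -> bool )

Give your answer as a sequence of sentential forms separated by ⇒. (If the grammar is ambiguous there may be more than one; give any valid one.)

T ⇒ ( T ) ⇒ ( T -> T ) ⇒ ( T -> bool ) ⇒ ( bool -> bool )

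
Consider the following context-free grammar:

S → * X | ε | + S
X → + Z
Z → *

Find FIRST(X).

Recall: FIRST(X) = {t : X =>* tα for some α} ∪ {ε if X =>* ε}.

We compute FIRST(X) using the standard algorithm.
FIRST(S) = {*, +, ε}
FIRST(X) = {+}
FIRST(Z) = {*}
Therefore, FIRST(X) = {+}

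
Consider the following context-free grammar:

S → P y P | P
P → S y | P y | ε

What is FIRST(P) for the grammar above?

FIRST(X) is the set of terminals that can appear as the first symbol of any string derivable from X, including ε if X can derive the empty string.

We compute FIRST(P) using the standard algorithm.
FIRST(P) = {y, ε}
FIRST(S) = {y, ε}
Therefore, FIRST(P) = {y, ε}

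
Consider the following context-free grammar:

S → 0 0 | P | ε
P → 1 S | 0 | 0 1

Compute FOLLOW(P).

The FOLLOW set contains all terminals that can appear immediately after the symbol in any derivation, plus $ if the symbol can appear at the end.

We compute FOLLOW(P) using the standard algorithm.
FOLLOW(S) starts with {$}.
FIRST(P) = {0, 1}
FIRST(S) = {0, 1, ε}
FOLLOW(P) = {$}
FOLLOW(S) = {$}
Therefore, FOLLOW(P) = {$}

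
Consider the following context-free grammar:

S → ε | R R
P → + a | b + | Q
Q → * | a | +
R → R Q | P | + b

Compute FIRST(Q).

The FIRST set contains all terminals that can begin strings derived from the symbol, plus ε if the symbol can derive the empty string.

We compute FIRST(Q) using the standard algorithm.
FIRST(P) = {*, +, a, b}
FIRST(Q) = {*, +, a}
FIRST(R) = {*, +, a, b}
FIRST(S) = {*, +, a, b, ε}
Therefore, FIRST(Q) = {*, +, a}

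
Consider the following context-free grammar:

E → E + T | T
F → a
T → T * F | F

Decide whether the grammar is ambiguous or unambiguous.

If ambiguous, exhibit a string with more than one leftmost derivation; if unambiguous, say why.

Unambiguous - every string in the language has a unique leftmost derivation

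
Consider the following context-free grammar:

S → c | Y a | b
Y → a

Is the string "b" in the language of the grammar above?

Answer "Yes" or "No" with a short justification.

Yes - a valid derivation exists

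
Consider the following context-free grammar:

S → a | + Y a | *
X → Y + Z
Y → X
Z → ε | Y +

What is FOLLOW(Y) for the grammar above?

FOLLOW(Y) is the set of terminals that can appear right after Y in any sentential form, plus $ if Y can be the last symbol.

We compute FOLLOW(Y) using the standard algorithm.
FOLLOW(S) starts with {$}.
FIRST(S) = {*, +, a}
FIRST(X) = {}
FIRST(Y) = {}
FIRST(Z) = {ε}
FOLLOW(S) = {$}
FOLLOW(X) = {+, a}
FOLLOW(Y) = {+, a}
FOLLOW(Z) = {+, a}
Therefore, FOLLOW(Y) = {+, a}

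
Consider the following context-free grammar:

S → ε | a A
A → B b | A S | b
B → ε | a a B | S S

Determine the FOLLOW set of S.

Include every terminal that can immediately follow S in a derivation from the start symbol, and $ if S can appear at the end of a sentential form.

We compute FOLLOW(S) using the standard algorithm.
FOLLOW(S) starts with {$}.
FIRST(A) = {a, b}
FIRST(B) = {a, ε}
FIRST(S) = {a, ε}
FOLLOW(A) = {$, a, b}
FOLLOW(B) = {b}
FOLLOW(S) = {$, a, b}
Therefore, FOLLOW(S) = {$, a, b}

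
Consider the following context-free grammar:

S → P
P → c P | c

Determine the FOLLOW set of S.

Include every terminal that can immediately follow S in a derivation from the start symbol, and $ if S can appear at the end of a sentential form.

We compute FOLLOW(S) using the standard algorithm.
FOLLOW(S) starts with {$}.
FIRST(P) = {c}
FIRST(S) = {c}
FOLLOW(P) = {$}
FOLLOW(S) = {$}
Therefore, FOLLOW(S) = {$}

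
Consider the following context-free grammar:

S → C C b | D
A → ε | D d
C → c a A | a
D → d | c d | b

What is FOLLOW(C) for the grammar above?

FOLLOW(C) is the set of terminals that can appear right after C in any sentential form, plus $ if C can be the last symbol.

We compute FOLLOW(C) using the standard algorithm.
FOLLOW(S) starts with {$}.
FIRST(A) = {b, c, d, ε}
FIRST(C) = {a, c}
FIRST(D) = {b, c, d}
FIRST(S) = {a, b, c, d}
FOLLOW(A) = {a, b, c}
FOLLOW(C) = {a, b, c}
FOLLOW(D) = {$, d}
FOLLOW(S) = {$}
Therefore, FOLLOW(C) = {a, b, c}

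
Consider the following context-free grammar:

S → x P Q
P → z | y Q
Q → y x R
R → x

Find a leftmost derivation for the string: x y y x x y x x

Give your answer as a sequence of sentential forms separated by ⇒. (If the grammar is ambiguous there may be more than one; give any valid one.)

S ⇒ x P Q ⇒ x y Q Q ⇒ x y y x R Q ⇒ x y y x x Q ⇒ x y y x x y x R ⇒ x y y x x y x x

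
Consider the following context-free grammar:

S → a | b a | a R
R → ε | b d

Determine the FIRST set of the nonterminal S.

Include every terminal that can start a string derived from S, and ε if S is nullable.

We compute FIRST(S) using the standard algorithm.
FIRST(R) = {b, ε}
FIRST(S) = {a, b}
Therefore, FIRST(S) = {a, b}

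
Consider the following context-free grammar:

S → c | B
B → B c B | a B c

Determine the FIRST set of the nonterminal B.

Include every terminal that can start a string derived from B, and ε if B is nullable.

We compute FIRST(B) using the standard algorithm.
FIRST(B) = {a}
FIRST(S) = {a, c}
Therefore, FIRST(B) = {a}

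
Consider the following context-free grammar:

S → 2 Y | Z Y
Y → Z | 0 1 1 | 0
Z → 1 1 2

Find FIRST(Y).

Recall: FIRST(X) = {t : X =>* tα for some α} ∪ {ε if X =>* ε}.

We compute FIRST(Y) using the standard algorithm.
FIRST(S) = {1, 2}
FIRST(Y) = {0, 1}
FIRST(Z) = {1}
Therefore, FIRST(Y) = {0, 1}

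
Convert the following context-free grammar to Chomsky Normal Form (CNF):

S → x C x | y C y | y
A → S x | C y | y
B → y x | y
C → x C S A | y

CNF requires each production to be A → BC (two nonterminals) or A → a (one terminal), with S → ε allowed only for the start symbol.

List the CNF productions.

TX → x; TY → y; S → y; A → y; B → y; C → y; S → TX X0; X0 → C TX; S → TY X1; X1 → C TY; A → S TX; A → C TY; B → TY TX; C → TX X2; X2 → C X3; X3 → S A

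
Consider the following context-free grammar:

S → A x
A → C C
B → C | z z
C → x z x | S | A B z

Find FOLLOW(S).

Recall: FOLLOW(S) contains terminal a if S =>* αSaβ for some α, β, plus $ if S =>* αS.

We compute FOLLOW(S) using the standard algorithm.
FOLLOW(S) starts with {$}.
FIRST(A) = {x}
FIRST(B) = {x, z}
FIRST(C) = {x}
FIRST(S) = {x}
FOLLOW(A) = {x, z}
FOLLOW(B) = {z}
FOLLOW(C) = {x, z}
FOLLOW(S) = {$, x, z}
Therefore, FOLLOW(S) = {$, x, z}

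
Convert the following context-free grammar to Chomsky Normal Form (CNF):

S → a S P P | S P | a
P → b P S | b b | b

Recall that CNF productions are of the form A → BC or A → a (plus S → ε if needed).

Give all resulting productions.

TA → a; S → a; TB → b; P → b; S → TA X0; X0 → S X1; X1 → P P; S → S P; P → TB X2; X2 → P S; P → TB TB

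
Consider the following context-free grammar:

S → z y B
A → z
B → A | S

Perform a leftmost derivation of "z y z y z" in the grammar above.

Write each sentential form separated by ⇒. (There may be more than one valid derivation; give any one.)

S ⇒ z y B ⇒ z y S ⇒ z y z y B ⇒ z y z y A ⇒ z y z y z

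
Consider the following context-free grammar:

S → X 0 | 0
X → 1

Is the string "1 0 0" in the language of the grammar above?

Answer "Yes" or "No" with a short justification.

No - no valid derivation exists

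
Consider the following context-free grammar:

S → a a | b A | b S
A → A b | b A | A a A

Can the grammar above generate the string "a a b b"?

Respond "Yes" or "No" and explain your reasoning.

No - no valid derivation exists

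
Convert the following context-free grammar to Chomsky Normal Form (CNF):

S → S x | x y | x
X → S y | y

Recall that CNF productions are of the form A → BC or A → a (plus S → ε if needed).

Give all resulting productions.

TX → x; TY → y; S → x; X → y; S → S TX; S → TX TY; X → S TY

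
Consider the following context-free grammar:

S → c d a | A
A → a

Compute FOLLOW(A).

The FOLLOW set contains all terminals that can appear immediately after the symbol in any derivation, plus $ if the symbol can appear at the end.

We compute FOLLOW(A) using the standard algorithm.
FOLLOW(S) starts with {$}.
FIRST(A) = {a}
FIRST(S) = {a, c}
FOLLOW(A) = {$}
FOLLOW(S) = {$}
Therefore, FOLLOW(A) = {$}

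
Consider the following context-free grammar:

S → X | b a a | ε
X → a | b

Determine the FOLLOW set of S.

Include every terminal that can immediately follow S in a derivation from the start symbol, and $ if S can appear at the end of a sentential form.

We compute FOLLOW(S) using the standard algorithm.
FOLLOW(S) starts with {$}.
FIRST(S) = {a, b, ε}
FIRST(X) = {a, b}
FOLLOW(S) = {$}
FOLLOW(X) = {$}
Therefore, FOLLOW(S) = {$}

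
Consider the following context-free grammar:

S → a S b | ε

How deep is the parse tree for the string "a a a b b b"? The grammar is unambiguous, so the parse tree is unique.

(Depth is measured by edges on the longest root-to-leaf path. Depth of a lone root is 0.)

4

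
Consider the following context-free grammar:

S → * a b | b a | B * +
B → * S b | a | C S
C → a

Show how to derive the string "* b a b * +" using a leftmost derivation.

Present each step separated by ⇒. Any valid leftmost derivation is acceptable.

S ⇒ B * + ⇒ * S b * + ⇒ * b a b * +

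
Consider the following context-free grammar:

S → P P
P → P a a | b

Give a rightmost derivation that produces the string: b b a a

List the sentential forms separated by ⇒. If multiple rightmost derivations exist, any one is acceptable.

S ⇒ P P ⇒ P P a a ⇒ P b a a ⇒ b b a a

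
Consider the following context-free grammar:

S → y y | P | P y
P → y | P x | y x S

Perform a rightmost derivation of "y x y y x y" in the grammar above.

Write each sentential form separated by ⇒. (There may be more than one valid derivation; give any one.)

S ⇒ P y ⇒ P x y ⇒ y x S x y ⇒ y x y y x y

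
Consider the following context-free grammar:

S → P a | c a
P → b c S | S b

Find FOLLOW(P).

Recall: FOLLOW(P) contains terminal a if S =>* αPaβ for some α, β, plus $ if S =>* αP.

We compute FOLLOW(P) using the standard algorithm.
FOLLOW(S) starts with {$}.
FIRST(P) = {b, c}
FIRST(S) = {b, c}
FOLLOW(P) = {a}
FOLLOW(S) = {$, a, b}
Therefore, FOLLOW(P) = {a}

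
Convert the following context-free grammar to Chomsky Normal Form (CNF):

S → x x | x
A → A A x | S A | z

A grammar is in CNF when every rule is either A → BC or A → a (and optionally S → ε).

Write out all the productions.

TX → x; S → x; A → z; S → TX TX; A → A X0; X0 → A TX; A → S A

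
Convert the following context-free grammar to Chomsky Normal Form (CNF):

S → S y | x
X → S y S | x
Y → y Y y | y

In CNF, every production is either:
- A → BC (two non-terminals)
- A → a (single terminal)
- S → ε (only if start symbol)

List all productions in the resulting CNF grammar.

TY → y; S → x; X → x; Y → y; S → S TY; X → S X0; X0 → TY S; Y → TY X1; X1 → Y TY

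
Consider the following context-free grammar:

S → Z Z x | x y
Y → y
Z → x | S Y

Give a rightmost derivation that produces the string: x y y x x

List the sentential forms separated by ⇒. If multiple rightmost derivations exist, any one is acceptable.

S ⇒ Z Z x ⇒ Z x x ⇒ S Y x x ⇒ S y x x ⇒ x y y x x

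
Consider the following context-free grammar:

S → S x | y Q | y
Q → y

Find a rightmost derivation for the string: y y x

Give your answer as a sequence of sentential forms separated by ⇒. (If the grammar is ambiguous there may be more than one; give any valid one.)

S ⇒ S x ⇒ y Q x ⇒ y y x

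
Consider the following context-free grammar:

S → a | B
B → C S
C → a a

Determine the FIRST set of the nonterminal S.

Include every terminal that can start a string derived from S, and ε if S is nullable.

We compute FIRST(S) using the standard algorithm.
FIRST(B) = {a}
FIRST(C) = {a}
FIRST(S) = {a}
Therefore, FIRST(S) = {a}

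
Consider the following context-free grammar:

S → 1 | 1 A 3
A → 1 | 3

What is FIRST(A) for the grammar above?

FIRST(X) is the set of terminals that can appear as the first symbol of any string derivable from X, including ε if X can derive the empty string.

We compute FIRST(A) using the standard algorithm.
FIRST(A) = {1, 3}
FIRST(S) = {1}
Therefore, FIRST(A) = {1, 3}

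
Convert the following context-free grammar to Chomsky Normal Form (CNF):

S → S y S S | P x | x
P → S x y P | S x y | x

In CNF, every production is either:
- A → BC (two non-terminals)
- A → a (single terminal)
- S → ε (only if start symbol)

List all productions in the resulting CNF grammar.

TY → y; TX → x; S → x; P → x; S → S X0; X0 → TY X1; X1 → S S; S → P TX; P → S X2; X2 → TX X3; X3 → TY P; P → S X4; X4 → TX TY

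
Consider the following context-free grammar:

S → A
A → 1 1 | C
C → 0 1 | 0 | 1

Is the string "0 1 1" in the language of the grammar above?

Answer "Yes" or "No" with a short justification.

No - no valid derivation exists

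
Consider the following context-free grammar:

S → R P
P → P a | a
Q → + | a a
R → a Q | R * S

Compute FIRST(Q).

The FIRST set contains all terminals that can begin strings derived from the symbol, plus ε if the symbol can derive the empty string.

We compute FIRST(Q) using the standard algorithm.
FIRST(P) = {a}
FIRST(Q) = {+, a}
FIRST(R) = {a}
FIRST(S) = {a}
Therefore, FIRST(Q) = {+, a}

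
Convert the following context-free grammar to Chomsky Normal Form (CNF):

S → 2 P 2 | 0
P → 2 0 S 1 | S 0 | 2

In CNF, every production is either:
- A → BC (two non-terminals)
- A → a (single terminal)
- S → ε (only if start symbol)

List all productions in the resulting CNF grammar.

T2 → 2; S → 0; T0 → 0; T1 → 1; P → 2; S → T2 X0; X0 → P T2; P → T2 X1; X1 → T0 X2; X2 → S T1; P → S T0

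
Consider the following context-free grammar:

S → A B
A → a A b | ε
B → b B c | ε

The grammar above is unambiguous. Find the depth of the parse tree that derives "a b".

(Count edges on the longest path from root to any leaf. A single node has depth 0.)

3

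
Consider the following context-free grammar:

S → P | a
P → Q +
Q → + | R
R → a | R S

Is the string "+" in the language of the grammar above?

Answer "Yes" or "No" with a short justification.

No - no valid derivation exists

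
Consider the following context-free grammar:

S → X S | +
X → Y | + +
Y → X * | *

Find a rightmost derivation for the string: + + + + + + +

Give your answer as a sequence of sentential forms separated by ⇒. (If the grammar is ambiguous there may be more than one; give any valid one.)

S ⇒ X S ⇒ X X S ⇒ X X X S ⇒ X X X + ⇒ X X + + + ⇒ X + + + + + ⇒ + + + + + + +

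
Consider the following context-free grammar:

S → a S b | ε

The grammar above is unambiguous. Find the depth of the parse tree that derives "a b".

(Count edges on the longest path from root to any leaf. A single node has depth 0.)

2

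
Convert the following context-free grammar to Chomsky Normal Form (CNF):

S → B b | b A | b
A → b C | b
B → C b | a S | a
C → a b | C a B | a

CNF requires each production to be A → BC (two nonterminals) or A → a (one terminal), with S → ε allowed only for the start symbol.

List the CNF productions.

TB → b; S → b; A → b; TA → a; B → a; C → a; S → B TB; S → TB A; A → TB C; B → C TB; B → TA S; C → TA TB; C → C X0; X0 → TA B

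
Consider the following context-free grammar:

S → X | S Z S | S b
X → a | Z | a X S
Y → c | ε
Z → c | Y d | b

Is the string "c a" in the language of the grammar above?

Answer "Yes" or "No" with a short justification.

No - no valid derivation exists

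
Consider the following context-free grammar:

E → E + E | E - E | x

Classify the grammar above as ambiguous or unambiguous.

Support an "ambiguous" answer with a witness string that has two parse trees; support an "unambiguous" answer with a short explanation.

Ambiguous - the string 'x - x - x - x - x' has two distinct parse trees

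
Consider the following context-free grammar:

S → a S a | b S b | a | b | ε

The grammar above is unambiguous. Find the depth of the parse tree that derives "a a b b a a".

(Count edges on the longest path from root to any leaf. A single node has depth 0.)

4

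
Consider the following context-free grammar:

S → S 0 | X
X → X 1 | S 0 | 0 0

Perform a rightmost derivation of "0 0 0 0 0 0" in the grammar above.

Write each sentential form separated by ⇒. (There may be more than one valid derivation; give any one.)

S ⇒ S 0 ⇒ S 0 0 ⇒ S 0 0 0 ⇒ S 0 0 0 0 ⇒ X 0 0 0 0 ⇒ 0 0 0 0 0 0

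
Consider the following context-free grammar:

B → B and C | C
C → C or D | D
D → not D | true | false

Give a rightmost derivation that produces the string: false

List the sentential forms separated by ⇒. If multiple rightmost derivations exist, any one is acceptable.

B ⇒ C ⇒ D ⇒ false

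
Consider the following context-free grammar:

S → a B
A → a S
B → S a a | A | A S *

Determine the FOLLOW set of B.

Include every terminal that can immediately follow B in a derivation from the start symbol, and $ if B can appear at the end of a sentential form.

We compute FOLLOW(B) using the standard algorithm.
FOLLOW(S) starts with {$}.
FIRST(A) = {a}
FIRST(B) = {a}
FIRST(S) = {a}
FOLLOW(A) = {$, *, a}
FOLLOW(B) = {$, *, a}
FOLLOW(S) = {$, *, a}
Therefore, FOLLOW(B) = {$, *, a}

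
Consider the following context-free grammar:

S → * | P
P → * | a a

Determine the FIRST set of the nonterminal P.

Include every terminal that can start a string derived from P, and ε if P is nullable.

We compute FIRST(P) using the standard algorithm.
FIRST(P) = {*, a}
FIRST(S) = {*, a}
Therefore, FIRST(P) = {*, a}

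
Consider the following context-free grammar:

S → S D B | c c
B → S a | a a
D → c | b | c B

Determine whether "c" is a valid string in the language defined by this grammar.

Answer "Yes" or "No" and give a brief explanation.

No - no valid derivation exists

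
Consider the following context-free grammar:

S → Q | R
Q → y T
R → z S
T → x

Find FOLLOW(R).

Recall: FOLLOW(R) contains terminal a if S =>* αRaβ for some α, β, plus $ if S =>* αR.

We compute FOLLOW(R) using the standard algorithm.
FOLLOW(S) starts with {$}.
FIRST(Q) = {y}
FIRST(R) = {z}
FIRST(S) = {y, z}
FIRST(T) = {x}
FOLLOW(Q) = {$}
FOLLOW(R) = {$}
FOLLOW(S) = {$}
FOLLOW(T) = {$}
Therefore, FOLLOW(R) = {$}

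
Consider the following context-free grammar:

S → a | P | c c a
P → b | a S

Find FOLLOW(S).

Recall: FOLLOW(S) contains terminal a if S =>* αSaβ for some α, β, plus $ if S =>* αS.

We compute FOLLOW(S) using the standard algorithm.
FOLLOW(S) starts with {$}.
FIRST(P) = {a, b}
FIRST(S) = {a, b, c}
FOLLOW(P) = {$}
FOLLOW(S) = {$}
Therefore, FOLLOW(S) = {$}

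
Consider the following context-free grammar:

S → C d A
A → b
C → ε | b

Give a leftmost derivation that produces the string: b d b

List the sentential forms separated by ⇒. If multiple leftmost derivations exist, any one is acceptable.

S ⇒ C d A ⇒ b d A ⇒ b d b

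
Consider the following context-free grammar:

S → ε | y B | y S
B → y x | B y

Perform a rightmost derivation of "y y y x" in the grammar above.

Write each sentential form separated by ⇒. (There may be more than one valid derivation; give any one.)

S ⇒ y S ⇒ y y B ⇒ y y y x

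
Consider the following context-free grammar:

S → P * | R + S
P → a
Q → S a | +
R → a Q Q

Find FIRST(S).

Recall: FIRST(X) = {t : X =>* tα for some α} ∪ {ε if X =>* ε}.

We compute FIRST(S) using the standard algorithm.
FIRST(P) = {a}
FIRST(Q) = {+, a}
FIRST(R) = {a}
FIRST(S) = {a}
Therefore, FIRST(S) = {a}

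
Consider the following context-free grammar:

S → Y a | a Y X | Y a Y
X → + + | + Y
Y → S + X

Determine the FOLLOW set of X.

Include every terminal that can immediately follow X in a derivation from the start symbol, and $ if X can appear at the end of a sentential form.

We compute FOLLOW(X) using the standard algorithm.
FOLLOW(S) starts with {$}.
FIRST(S) = {a}
FIRST(X) = {+}
FIRST(Y) = {a}
FOLLOW(S) = {$, +}
FOLLOW(X) = {$, +, a}
FOLLOW(Y) = {$, +, a}
Therefore, FOLLOW(X) = {$, +, a}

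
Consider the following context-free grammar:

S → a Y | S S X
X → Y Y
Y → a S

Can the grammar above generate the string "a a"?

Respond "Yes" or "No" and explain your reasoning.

No - no valid derivation exists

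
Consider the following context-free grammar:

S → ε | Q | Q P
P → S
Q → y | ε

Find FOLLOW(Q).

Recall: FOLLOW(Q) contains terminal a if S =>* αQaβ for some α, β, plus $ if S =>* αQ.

We compute FOLLOW(Q) using the standard algorithm.
FOLLOW(S) starts with {$}.
FIRST(P) = {y, ε}
FIRST(Q) = {y, ε}
FIRST(S) = {y, ε}
FOLLOW(P) = {$}
FOLLOW(Q) = {$, y}
FOLLOW(S) = {$}
Therefore, FOLLOW(Q) = {$, y}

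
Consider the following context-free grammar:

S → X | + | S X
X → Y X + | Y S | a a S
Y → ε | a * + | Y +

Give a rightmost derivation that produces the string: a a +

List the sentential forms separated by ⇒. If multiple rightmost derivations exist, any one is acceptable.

S ⇒ X ⇒ a a S ⇒ a a +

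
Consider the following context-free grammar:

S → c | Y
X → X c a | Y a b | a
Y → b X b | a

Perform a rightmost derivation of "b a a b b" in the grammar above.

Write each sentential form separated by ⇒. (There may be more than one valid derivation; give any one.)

S ⇒ Y ⇒ b X b ⇒ b Y a b b ⇒ b a a b b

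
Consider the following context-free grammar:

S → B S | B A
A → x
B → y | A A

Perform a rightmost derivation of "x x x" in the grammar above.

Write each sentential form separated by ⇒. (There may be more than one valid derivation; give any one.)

S ⇒ B A ⇒ B x ⇒ A A x ⇒ A x x ⇒ x x x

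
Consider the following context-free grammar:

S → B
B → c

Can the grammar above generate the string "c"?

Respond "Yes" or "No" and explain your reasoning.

Yes - a valid derivation exists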